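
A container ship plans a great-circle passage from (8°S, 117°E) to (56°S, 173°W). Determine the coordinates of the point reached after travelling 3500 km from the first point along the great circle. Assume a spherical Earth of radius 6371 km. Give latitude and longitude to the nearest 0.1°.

From cos δ = sin φ₁ sin φ₂ + cos φ₁ cos φ₂ cos Δλ, the central angle is δ ≈ 1.261 rad (72.3°). The total great-circle distance is δ·R ≈ 1.261 × 6371 ≈ 8034 km, so the target fraction is f = 3500/8034 ≈ 0.436.
Interpolate at f ≈ 0.436 with slerp weights a = sin((1−f)δ)/sin δ ≈ 0.686, b = sin(fδ)/sin δ ≈ 0.548.
p = a·p₁ + b·p₂ ≈ (-0.613, 0.568, -0.550); φ = arcsin(p_z) ≈ -33.36°, λ = atan2(p_y, p_x) ≈ 137.18°.

≈ (33.4°S, 137.2°E)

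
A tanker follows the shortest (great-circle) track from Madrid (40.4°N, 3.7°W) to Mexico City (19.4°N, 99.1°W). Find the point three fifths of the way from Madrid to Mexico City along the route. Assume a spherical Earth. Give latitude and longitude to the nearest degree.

≈ 37°N, 68°W

From cos δ = sin φ₁ sin φ₂ + cos φ₁ cos φ₂ cos Δλ, the central angle is δ ≈ 1.423 rad (81.5°).
Interpolate at f = 3/5 with slerp weights a = sin((1−f)δ)/sin δ ≈ 0.545, b = sin(fδ)/sin δ ≈ 0.762.
p = a·p₁ + b·p₂ ≈ (0.300, -0.736, 0.606); φ = arcsin(p_z) ≈ 37.31°, λ = atan2(p_y, p_x) ≈ -67.81°.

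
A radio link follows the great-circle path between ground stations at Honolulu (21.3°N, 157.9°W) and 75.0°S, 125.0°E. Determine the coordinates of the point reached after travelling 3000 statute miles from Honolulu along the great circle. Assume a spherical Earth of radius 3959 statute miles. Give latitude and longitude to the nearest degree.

Convert each endpoint to a unit vector on the sphere (x = cos φ cos λ, y = cos φ sin λ, z = sin φ).
The central angle between the endpoints is δ = arccos(p₁·p₂) ≈ 1.872 rad (107.3°). The total great-circle distance is δ·R ≈ 1.872 × 3959 ≈ 7413 mi, so the target fraction is f = 3000/7413 ≈ 0.405.
Interpolate at f ≈ 0.405 with slerp weights a = sin((1−f)δ)/sin δ ≈ 0.940, b = sin(fδ)/sin δ ≈ 0.720.
p = a·p₁ + b·p₂ ≈ (-0.918, -0.177, -0.354); φ = arcsin(p_z) ≈ -20.72°, λ = atan2(p_y, p_x) ≈ -169.09°.

≈ 21°S, 169°W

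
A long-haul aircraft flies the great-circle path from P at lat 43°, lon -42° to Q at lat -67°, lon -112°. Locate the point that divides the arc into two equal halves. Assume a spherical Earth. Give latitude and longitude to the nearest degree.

From cos δ = sin φ₁ sin φ₂ + cos φ₁ cos φ₂ cos Δλ, the central angle is δ ≈ 2.129 rad (122.0°).
Interpolate at f = 1/2 with slerp weights a = sin((1−f)δ)/sin δ ≈ 1.031, b = sin(fδ)/sin δ ≈ 1.031.
p = a·p₁ + b·p₂ ≈ (0.410, -0.878, -0.246); φ = arcsin(p_z) ≈ -14.24°, λ = atan2(p_y, p_x) ≈ -65.00°.

≈ lat -14°, lon -65°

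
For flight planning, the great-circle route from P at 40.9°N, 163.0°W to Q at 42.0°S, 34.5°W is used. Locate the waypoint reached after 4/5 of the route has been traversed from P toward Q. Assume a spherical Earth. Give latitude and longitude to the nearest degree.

From cos δ = sin φ₁ sin φ₂ + cos φ₁ cos φ₂ cos Δλ, the central angle is δ ≈ 2.478 rad (142.0°).
Interpolate at f = 4/5 with slerp weights a = sin((1−f)δ)/sin δ ≈ 0.772, b = sin(fδ)/sin δ ≈ 1.488.
p = a·p₁ + b·p₂ ≈ (0.353, -0.797, -0.490); φ = arcsin(p_z) ≈ -29.35°, λ = atan2(p_y, p_x) ≈ -66.10°.

≈ 29°S, 66°W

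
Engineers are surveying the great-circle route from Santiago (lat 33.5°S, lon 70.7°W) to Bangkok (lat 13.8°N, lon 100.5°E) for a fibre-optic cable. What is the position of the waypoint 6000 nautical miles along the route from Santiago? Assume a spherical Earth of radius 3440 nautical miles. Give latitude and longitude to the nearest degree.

Write both endpoints as unit vectors p₁, p₂ with components (cos φ cos λ, cos φ sin λ, sin φ).
The central angle between the endpoints is δ = arccos(p₁·p₂) ≈ 2.771 rad (158.7°). The total great-circle distance is δ·R ≈ 2.771 × 3440 ≈ 9531 nmi, so the target fraction is f = 6000/9531 ≈ 0.630.
Interpolate at f ≈ 0.630 with slerp weights a = sin((1−f)δ)/sin δ ≈ 2.359, b = sin(fδ)/sin δ ≈ 2.716.
p = a·p₁ + b·p₂ ≈ (0.169, 0.737, -0.654); φ = arcsin(p_z) ≈ -40.85°, λ = atan2(p_y, p_x) ≈ 77.06°.

≈ lat 41°S, lon 77°E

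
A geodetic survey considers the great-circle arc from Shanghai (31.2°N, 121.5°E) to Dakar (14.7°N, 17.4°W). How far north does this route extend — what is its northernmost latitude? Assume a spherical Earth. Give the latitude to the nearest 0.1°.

The great circle lies in the plane with unit normal n̂ = (p₁ × p₂)/|p₁ × p₂|.
Here n̂_z ≈ -0.625; the vertex latitude is φ_max = arccos|n̂_z| ≈ 51.3°.
Check via Clairaut: cos φ_max = |cos φ₁| · sin C = cos(31.2°)·sin(46.9°) ≈ 0.625, again giving ≈ 51.3°.

≈ 51.3°N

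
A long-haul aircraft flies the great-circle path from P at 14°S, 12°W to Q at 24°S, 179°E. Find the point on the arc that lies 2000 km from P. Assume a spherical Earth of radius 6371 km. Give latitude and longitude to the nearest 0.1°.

Convert each endpoint to a unit vector on the sphere (x = cos φ cos λ, y = cos φ sin λ, z = sin φ).
The central angle between the endpoints is δ = arccos(p₁·p₂) ≈ 2.452 rad (140.5°). The total great-circle distance is δ·R ≈ 2.452 × 6371 ≈ 15624 km, so the target fraction is f = 2000/15624 ≈ 0.128.
Interpolate at f ≈ 0.128 with slerp weights a = sin((1−f)δ)/sin δ ≈ 1.326, b = sin(fδ)/sin δ ≈ 0.486.
p = a·p₁ + b·p₂ ≈ (0.815, -0.260, -0.518); φ = arcsin(p_z) ≈ -31.21°, λ = atan2(p_y, p_x) ≈ -17.68°.

≈ 31.2°S, 17.7°W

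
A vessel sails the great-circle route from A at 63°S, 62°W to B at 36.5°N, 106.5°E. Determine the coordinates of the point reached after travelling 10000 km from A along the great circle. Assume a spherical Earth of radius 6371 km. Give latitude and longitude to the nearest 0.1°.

From cos δ = sin φ₁ sin φ₂ + cos φ₁ cos φ₂ cos Δλ, the central angle is δ ≈ 2.663 rad (152.6°). The total great-circle distance is δ·R ≈ 2.663 × 6371 ≈ 16965 km, so the target fraction is f = 10000/16965 ≈ 0.589.
Interpolate at f ≈ 0.589 with slerp weights a = sin((1−f)δ)/sin δ ≈ 1.928, b = sin(fδ)/sin δ ≈ 2.171.
p = a·p₁ + b·p₂ ≈ (-0.085, 0.900, -0.427); φ = arcsin(p_z) ≈ -25.26°, λ = atan2(p_y, p_x) ≈ 95.37°.

≈ 25.3°S, 95.4°E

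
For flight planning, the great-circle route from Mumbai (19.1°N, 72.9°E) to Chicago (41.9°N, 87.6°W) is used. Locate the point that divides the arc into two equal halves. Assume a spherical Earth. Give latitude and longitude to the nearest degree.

≈ 71°N, 27°E

Write both endpoints as unit vectors p₁, p₂ with components (cos φ cos λ, cos φ sin λ, sin φ).
The central angle between the endpoints is δ = arccos(p₁·p₂) ≈ 2.031 rad (116.4°).
Interpolate at f = 1/2 with slerp weights a = sin((1−f)δ)/sin δ ≈ 0.949, b = sin(fδ)/sin δ ≈ 0.949.
p = a·p₁ + b·p₂ ≈ (0.293, 0.151, 0.944); φ = arcsin(p_z) ≈ 70.74°, λ = atan2(p_y, p_x) ≈ 27.30°.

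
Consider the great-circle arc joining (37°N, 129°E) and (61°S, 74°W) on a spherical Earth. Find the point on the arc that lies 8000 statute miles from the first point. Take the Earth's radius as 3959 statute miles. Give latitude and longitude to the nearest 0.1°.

≈ (66.9°S, 163.3°W)

Write both endpoints as unit vectors p₁, p₂ with components (cos φ cos λ, cos φ sin λ, sin φ).
The central angle between the endpoints is δ = arccos(p₁·p₂) ≈ 2.653 rad (152.0°). The total great-circle distance is δ·R ≈ 2.653 × 3959 ≈ 10501 mi, so the target fraction is f = 8000/10501 ≈ 0.762.
Interpolate at f ≈ 0.762 with slerp weights a = sin((1−f)δ)/sin δ ≈ 1.257, b = sin(fδ)/sin δ ≈ 1.917.
p = a·p₁ + b·p₂ ≈ (-0.376, -0.113, -0.920); φ = arcsin(p_z) ≈ -66.90°, λ = atan2(p_y, p_x) ≈ -163.26°.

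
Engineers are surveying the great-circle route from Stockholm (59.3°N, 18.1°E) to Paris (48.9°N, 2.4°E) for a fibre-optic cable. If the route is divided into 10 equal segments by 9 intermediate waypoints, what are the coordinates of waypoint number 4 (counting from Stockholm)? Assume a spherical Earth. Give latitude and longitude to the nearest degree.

Write both endpoints as unit vectors p₁, p₂ with components (cos φ cos λ, cos φ sin λ, sin φ).
The central angle between the endpoints is δ = arccos(p₁·p₂) ≈ 0.241 rad (13.8°).
Interpolate at f = 4/10 with slerp weights a = sin((1−f)δ)/sin δ ≈ 0.604, b = sin(fδ)/sin δ ≈ 0.403.
p = a·p₁ + b·p₂ ≈ (0.558, 0.107, 0.823); φ = arcsin(p_z) ≈ 55.39°, λ = atan2(p_y, p_x) ≈ 10.84°.

≈ (55°N, 11°E)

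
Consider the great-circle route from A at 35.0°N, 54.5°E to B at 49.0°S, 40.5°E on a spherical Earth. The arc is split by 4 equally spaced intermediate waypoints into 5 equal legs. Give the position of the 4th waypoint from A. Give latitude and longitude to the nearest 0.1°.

The haversine formula gives a central angle δ ≈ 1.482 rad (84.9°) between the endpoints.
Interpolate at f = 4/5 with slerp weights a = sin((1−f)δ)/sin δ ≈ 0.293, b = sin(fδ)/sin δ ≈ 0.930.
p = a·p₁ + b·p₂ ≈ (0.604, 0.592, -0.534); φ = arcsin(p_z) ≈ -32.28°, λ = atan2(p_y, p_x) ≈ 44.44°.

≈ 32.3°S, 44.4°E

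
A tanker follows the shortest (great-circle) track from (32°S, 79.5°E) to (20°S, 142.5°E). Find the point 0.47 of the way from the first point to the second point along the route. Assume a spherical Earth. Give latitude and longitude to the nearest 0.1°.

The haversine formula gives a central angle δ ≈ 0.997 rad (57.1°) between the endpoints.
Interpolate at f = 0.47 with slerp weights a = sin((1−f)δ)/sin δ ≈ 0.600, b = sin(fδ)/sin δ ≈ 0.538.
p = a·p₁ + b·p₂ ≈ (-0.308, 0.808, -0.502); φ = arcsin(p_z) ≈ -30.13°, λ = atan2(p_y, p_x) ≈ 110.87°.

≈ (30.1°S, 110.9°E)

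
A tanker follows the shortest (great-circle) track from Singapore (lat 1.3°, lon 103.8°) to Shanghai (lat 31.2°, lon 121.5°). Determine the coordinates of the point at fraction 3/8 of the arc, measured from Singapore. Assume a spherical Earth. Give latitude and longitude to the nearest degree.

≈ lat 13°, lon 110°

Write both endpoints as unit vectors p₁, p₂ with components (cos φ cos λ, cos φ sin λ, sin φ).
The central angle between the endpoints is δ = arccos(p₁·p₂) ≈ 0.598 rad (34.3°).
Interpolate at f = 3/8 with slerp weights a = sin((1−f)δ)/sin δ ≈ 0.649, b = sin(fδ)/sin δ ≈ 0.395.
p = a·p₁ + b·p₂ ≈ (-0.331, 0.918, 0.219); φ = arcsin(p_z) ≈ 12.67°, λ = atan2(p_y, p_x) ≈ 109.84°.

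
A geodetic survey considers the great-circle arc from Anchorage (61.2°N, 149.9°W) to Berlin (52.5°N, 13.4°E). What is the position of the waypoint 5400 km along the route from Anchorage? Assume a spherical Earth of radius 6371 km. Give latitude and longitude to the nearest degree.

Convert each endpoint to a unit vector on the sphere (x = cos φ cos λ, y = cos φ sin λ, z = sin φ).
The central angle between the endpoints is δ = arccos(p₁·p₂) ≈ 1.144 rad (65.5°). The total great-circle distance is δ·R ≈ 1.144 × 6371 ≈ 7286 km, so the target fraction is f = 5400/7286 ≈ 0.741.
Interpolate at f ≈ 0.741 with slerp weights a = sin((1−f)δ)/sin δ ≈ 0.321, b = sin(fδ)/sin δ ≈ 0.824.
p = a·p₁ + b·p₂ ≈ (0.354, 0.039, 0.934); φ = arcsin(p_z) ≈ 69.13°, λ = atan2(p_y, p_x) ≈ 6.25°.

≈ 69°N, 6°E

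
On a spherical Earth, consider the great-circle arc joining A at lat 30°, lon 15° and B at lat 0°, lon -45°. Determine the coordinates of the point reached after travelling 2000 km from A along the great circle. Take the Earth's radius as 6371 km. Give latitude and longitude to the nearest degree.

≈ lat 24°, lon -4°

Convert each endpoint to a unit vector on the sphere (x = cos φ cos λ, y = cos φ sin λ, z = sin φ).
The central angle between the endpoints is δ = arccos(p₁·p₂) ≈ 1.123 rad (64.3°). The total great-circle distance is δ·R ≈ 1.123 × 6371 ≈ 7154 km, so the target fraction is f = 2000/7154 ≈ 0.280.
Interpolate at f ≈ 0.280 with slerp weights a = sin((1−f)δ)/sin δ ≈ 0.803, b = sin(fδ)/sin δ ≈ 0.343.
p = a·p₁ + b·p₂ ≈ (0.914, -0.062, 0.401); φ = arcsin(p_z) ≈ 23.67°, λ = atan2(p_y, p_x) ≈ -3.90°.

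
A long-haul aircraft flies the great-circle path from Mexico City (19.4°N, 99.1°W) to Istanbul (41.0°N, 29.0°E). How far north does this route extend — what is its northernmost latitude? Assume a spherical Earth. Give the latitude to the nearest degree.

≈ 55°N

The great circle lies in the plane with unit normal n̂ = (p₁ × p₂)/|p₁ × p₂|.
Here n̂_z ≈ +0.574; the vertex latitude is φ_max = arccos|n̂_z| ≈ 54.9°.
Check via Clairaut: cos φ_max = |cos φ₁| · sin C = cos(19.4°)·sin(37.5°) ≈ 0.574, again giving ≈ 54.9°.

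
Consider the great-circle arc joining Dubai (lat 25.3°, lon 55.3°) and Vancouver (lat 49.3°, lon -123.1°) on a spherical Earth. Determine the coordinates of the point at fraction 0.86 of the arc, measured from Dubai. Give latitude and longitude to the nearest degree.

≈ lat 64°, lon -122°

Convert each endpoint to a unit vector on the sphere (x = cos φ cos λ, y = cos φ sin λ, z = sin φ).
The central angle between the endpoints is δ = arccos(p₁·p₂) ≈ 1.839 rad (105.4°).
Interpolate at f = 0.86 with slerp weights a = sin((1−f)δ)/sin δ ≈ 0.264, b = sin(fδ)/sin δ ≈ 1.037.
p = a·p₁ + b·p₂ ≈ (-0.233, -0.370, 0.899); φ = arcsin(p_z) ≈ 64.05°, λ = atan2(p_y, p_x) ≈ -122.23°.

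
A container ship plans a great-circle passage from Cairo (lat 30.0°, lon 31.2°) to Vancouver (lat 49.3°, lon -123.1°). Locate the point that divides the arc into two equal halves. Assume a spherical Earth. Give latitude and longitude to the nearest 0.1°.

Convert each endpoint to a unit vector on the sphere (x = cos φ cos λ, y = cos φ sin λ, z = sin φ).
The central angle between the endpoints is δ = arccos(p₁·p₂) ≈ 1.701 rad (97.5°).
Interpolate at f = 1/2 with slerp weights a = sin((1−f)δ)/sin δ ≈ 0.758, b = sin(fδ)/sin δ ≈ 0.758.
p = a·p₁ + b·p₂ ≈ (0.292, -0.074, 0.954); φ = arcsin(p_z) ≈ 72.49°, λ = atan2(p_y, p_x) ≈ -14.24°.

≈ lat 72.5°, lon -14.2°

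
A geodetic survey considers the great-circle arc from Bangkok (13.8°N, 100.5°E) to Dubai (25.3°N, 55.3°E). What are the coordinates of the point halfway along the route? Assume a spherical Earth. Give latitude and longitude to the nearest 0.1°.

≈ 21.0°N, 78.8°E

From cos δ = sin φ₁ sin φ₂ + cos φ₁ cos φ₂ cos Δλ, the central angle is δ ≈ 0.766 rad (43.9°).
Interpolate at f = 1/2 with slerp weights a = sin((1−f)δ)/sin δ ≈ 0.539, b = sin(fδ)/sin δ ≈ 0.539.
p = a·p₁ + b·p₂ ≈ (0.182, 0.915, 0.359); φ = arcsin(p_z) ≈ 21.04°, λ = atan2(p_y, p_x) ≈ 78.75°.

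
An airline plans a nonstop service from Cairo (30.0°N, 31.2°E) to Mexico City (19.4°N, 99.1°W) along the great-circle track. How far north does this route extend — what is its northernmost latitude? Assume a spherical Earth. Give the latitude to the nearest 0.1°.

The great circle lies in the plane with unit normal n̂ = (p₁ × p₂)/|p₁ × p₂|.
Here n̂_z ≈ -0.668; the vertex latitude is φ_max = arccos|n̂_z| ≈ 48.1°.
Check via Clairaut: cos φ_max = |cos φ₁| · sin C = cos(30.0°)·sin(50.5°) ≈ 0.668, again giving ≈ 48.1°.

≈ 48.1°N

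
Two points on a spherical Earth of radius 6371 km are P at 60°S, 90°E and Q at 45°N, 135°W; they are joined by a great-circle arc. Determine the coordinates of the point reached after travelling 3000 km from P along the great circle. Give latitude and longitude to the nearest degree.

≈ 54°S, 139°E

Write both endpoints as unit vectors p₁, p₂ with components (cos φ cos λ, cos φ sin λ, sin φ).
The central angle between the endpoints is δ = arccos(p₁·p₂) ≈ 2.611 rad (149.6°). The total great-circle distance is δ·R ≈ 2.611 × 6371 ≈ 16633 km, so the target fraction is f = 3000/16633 ≈ 0.180.
Interpolate at f ≈ 0.180 with slerp weights a = sin((1−f)δ)/sin δ ≈ 1.664, b = sin(fδ)/sin δ ≈ 0.896.
p = a·p₁ + b·p₂ ≈ (-0.448, 0.384, -0.807); φ = arcsin(p_z) ≈ -53.84°, λ = atan2(p_y, p_x) ≈ 139.41°.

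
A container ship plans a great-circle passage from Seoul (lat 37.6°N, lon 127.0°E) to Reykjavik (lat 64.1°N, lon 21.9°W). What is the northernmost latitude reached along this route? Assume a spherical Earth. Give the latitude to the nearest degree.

≈ 79°N

The great circle lies in the plane with unit normal n̂ = (p₁ × p₂)/|p₁ × p₂|.
Here n̂_z ≈ -0.185; the vertex latitude is φ_max = arccos|n̂_z| ≈ 79.4°.
Check via Clairaut: cos φ_max = |cos φ₁| · sin C = cos(37.6°)·sin(13.5°) ≈ 0.185, again giving ≈ 79.4°.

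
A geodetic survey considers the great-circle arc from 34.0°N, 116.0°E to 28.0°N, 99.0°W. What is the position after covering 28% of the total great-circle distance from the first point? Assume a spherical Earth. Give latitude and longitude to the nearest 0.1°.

≈ 56.9°N, 146.2°E

Write both endpoints as unit vectors p₁, p₂ with components (cos φ cos λ, cos φ sin λ, sin φ).
The central angle between the endpoints is δ = arccos(p₁·p₂) ≈ 1.915 rad (109.7°).
Interpolate at f = 0.28 with slerp weights a = sin((1−f)δ)/sin δ ≈ 1.043, b = sin(fδ)/sin δ ≈ 0.543.
p = a·p₁ + b·p₂ ≈ (-0.454, 0.304, 0.838); φ = arcsin(p_z) ≈ 56.90°, λ = atan2(p_y, p_x) ≈ 146.21°.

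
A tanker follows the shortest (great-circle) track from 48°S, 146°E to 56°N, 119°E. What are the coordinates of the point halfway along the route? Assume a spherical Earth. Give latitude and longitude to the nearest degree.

Write both endpoints as unit vectors p₁, p₂ with components (cos φ cos λ, cos φ sin λ, sin φ).
The central angle between the endpoints is δ = arccos(p₁·p₂) ≈ 1.857 rad (106.4°).
Interpolate at f = 1/2 with slerp weights a = sin((1−f)δ)/sin δ ≈ 0.835, b = sin(fδ)/sin δ ≈ 0.835.
p = a·p₁ + b·p₂ ≈ (-0.689, 0.721, 0.072); φ = arcsin(p_z) ≈ 4.11°, λ = atan2(p_y, p_x) ≈ 133.73°.

≈ 4°N, 134°E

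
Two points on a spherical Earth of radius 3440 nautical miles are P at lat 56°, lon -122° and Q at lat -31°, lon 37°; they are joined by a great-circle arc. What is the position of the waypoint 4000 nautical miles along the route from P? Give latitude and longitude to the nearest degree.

Convert each endpoint to a unit vector on the sphere (x = cos φ cos λ, y = cos φ sin λ, z = sin φ).
The central angle between the endpoints is δ = arccos(p₁·p₂) ≈ 2.635 rad (151.0°). The total great-circle distance is δ·R ≈ 2.635 × 3440 ≈ 9065 nmi, so the target fraction is f = 4000/9065 ≈ 0.441.
Interpolate at f ≈ 0.441 with slerp weights a = sin((1−f)δ)/sin δ ≈ 2.052, b = sin(fδ)/sin δ ≈ 1.892.
p = a·p₁ + b·p₂ ≈ (0.687, 0.003, 0.726); φ = arcsin(p_z) ≈ 46.57°, λ = atan2(p_y, p_x) ≈ 0.27°.

≈ lat 47°, lon 0°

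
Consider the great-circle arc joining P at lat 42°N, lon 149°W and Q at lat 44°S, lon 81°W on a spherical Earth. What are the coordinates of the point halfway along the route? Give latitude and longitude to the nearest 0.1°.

≈ lat 1.2°S, lon 115.6°W

Write both endpoints as unit vectors p₁, p₂ with components (cos φ cos λ, cos φ sin λ, sin φ).
The central angle between the endpoints is δ = arccos(p₁·p₂) ≈ 1.839 rad (105.3°).
Interpolate at f = 1/2 with slerp weights a = sin((1−f)δ)/sin δ ≈ 0.825, b = sin(fδ)/sin δ ≈ 0.825.
p = a·p₁ + b·p₂ ≈ (-0.432, -0.901, -0.021); φ = arcsin(p_z) ≈ -1.21°, λ = atan2(p_y, p_x) ≈ -115.63°.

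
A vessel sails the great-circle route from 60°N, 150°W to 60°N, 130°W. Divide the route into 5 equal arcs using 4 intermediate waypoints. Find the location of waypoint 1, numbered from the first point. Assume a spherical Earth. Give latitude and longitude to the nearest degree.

Convert each endpoint to a unit vector on the sphere (x = cos φ cos λ, y = cos φ sin λ, z = sin φ).
The central angle between the endpoints is δ = arccos(p₁·p₂) ≈ 0.174 rad (10.0°).
Interpolate at f = 1/5 with slerp weights a = sin((1−f)δ)/sin δ ≈ 0.801, b = sin(fδ)/sin δ ≈ 0.201.
p = a·p₁ + b·p₂ ≈ (-0.412, -0.277, 0.868); φ = arcsin(p_z) ≈ 60.24°, λ = atan2(p_y, p_x) ≈ -146.03°.

≈ 60°N, 146°W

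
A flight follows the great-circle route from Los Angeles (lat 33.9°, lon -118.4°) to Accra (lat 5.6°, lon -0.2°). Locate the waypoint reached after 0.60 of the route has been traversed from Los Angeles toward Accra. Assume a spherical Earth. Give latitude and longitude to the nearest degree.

From cos δ = sin φ₁ sin φ₂ + cos φ₁ cos φ₂ cos Δλ, the central angle is δ ≈ 1.913 rad (109.6°).
Interpolate at f = 0.60 with slerp weights a = sin((1−f)δ)/sin δ ≈ 0.736, b = sin(fδ)/sin δ ≈ 0.968.
p = a·p₁ + b·p₂ ≈ (0.673, -0.540, 0.505); φ = arcsin(p_z) ≈ 30.31°, λ = atan2(p_y, p_x) ≈ -38.75°.

≈ lat 30°, lon -39°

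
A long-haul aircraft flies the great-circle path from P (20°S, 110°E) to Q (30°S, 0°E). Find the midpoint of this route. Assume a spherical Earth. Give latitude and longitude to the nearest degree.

≈ (39°S, 58°E)

Write both endpoints as unit vectors p₁, p₂ with components (cos φ cos λ, cos φ sin λ, sin φ).
The central angle between the endpoints is δ = arccos(p₁·p₂) ≈ 1.678 rad (96.2°).
Interpolate at f = 1/2 with slerp weights a = sin((1−f)δ)/sin δ ≈ 0.748, b = sin(fδ)/sin δ ≈ 0.748.
p = a·p₁ + b·p₂ ≈ (0.408, 0.661, -0.630); φ = arcsin(p_z) ≈ -39.06°, λ = atan2(p_y, p_x) ≈ 58.33°.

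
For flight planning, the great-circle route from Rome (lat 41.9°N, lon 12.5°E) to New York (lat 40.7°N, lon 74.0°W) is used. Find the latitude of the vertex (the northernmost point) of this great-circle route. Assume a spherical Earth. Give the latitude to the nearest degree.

The great circle lies in the plane with unit normal n̂ = (p₁ × p₂)/|p₁ × p₂|.
Here n̂_z ≈ -0.638; the vertex latitude is φ_max = arccos|n̂_z| ≈ 50.4°.

≈ 50°N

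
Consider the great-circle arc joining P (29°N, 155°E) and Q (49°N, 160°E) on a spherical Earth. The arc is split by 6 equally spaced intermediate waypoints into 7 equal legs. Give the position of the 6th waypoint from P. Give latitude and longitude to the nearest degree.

≈ (46°N, 159°E)

The haversine formula gives a central angle δ ≈ 0.355 rad (20.4°) between the endpoints.
Interpolate at f = 6/7 with slerp weights a = sin((1−f)δ)/sin δ ≈ 0.146, b = sin(fδ)/sin δ ≈ 0.862.
p = a·p₁ + b·p₂ ≈ (-0.647, 0.247, 0.721); φ = arcsin(p_z) ≈ 46.16°, λ = atan2(p_y, p_x) ≈ 159.08°.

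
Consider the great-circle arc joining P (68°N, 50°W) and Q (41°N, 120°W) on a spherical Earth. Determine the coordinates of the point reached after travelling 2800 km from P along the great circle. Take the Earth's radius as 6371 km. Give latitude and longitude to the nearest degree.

Convert each endpoint to a unit vector on the sphere (x = cos φ cos λ, y = cos φ sin λ, z = sin φ).
The central angle between the endpoints is δ = arccos(p₁·p₂) ≈ 0.788 rad (45.2°). The total great-circle distance is δ·R ≈ 0.788 × 6371 ≈ 5023 km, so the target fraction is f = 2800/5023 ≈ 0.557.
Interpolate at f ≈ 0.557 with slerp weights a = sin((1−f)δ)/sin δ ≈ 0.482, b = sin(fδ)/sin δ ≈ 0.600.
p = a·p₁ + b·p₂ ≈ (-0.110, -0.530, 0.841); φ = arcsin(p_z) ≈ 57.19°, λ = atan2(p_y, p_x) ≈ -101.75°.

≈ (57°N, 102°W)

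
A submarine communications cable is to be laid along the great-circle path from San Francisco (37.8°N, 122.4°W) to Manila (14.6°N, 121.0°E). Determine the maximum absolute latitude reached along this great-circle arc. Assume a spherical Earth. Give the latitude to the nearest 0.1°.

≈ 45.9°N

The great circle lies in the plane with unit normal n̂ = (p₁ × p₂)/|p₁ × p₂|.
Here n̂_z ≈ -0.696; the vertex latitude is φ_max = arccos|n̂_z| ≈ 45.9°.
Check via Clairaut: cos φ_max = |cos φ₁| · sin C = cos(37.8°)·sin(61.8°) ≈ 0.696, again giving ≈ 45.9°.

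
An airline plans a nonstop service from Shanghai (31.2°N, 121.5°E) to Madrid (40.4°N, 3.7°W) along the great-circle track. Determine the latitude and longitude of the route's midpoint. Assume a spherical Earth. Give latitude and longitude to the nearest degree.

Write both endpoints as unit vectors p₁, p₂ with components (cos φ cos λ, cos φ sin λ, sin φ).
The central angle between the endpoints is δ = arccos(p₁·p₂) ≈ 1.611 rad (92.3°).
Interpolate at f = 1/2 with slerp weights a = sin((1−f)δ)/sin δ ≈ 0.722, b = sin(fδ)/sin δ ≈ 0.722.
p = a·p₁ + b·p₂ ≈ (0.226, 0.491, 0.841); φ = arcsin(p_z) ≈ 57.30°, λ = atan2(p_y, p_x) ≈ 65.29°.

≈ 57°N, 65°E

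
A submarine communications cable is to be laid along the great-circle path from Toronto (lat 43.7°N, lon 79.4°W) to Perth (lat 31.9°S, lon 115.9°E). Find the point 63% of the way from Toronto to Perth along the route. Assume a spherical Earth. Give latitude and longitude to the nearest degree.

≈ lat 17°N, lon 153°E

Convert each endpoint to a unit vector on the sphere (x = cos φ cos λ, y = cos φ sin λ, z = sin φ).
The central angle between the endpoints is δ = arccos(p₁·p₂) ≈ 2.848 rad (163.2°).
Interpolate at f = 0.63 with slerp weights a = sin((1−f)δ)/sin δ ≈ 3.000, b = sin(fδ)/sin δ ≈ 3.366.
p = a·p₁ + b·p₂ ≈ (-0.849, 0.439, 0.294); φ = arcsin(p_z) ≈ 17.10°, λ = atan2(p_y, p_x) ≈ 152.69°.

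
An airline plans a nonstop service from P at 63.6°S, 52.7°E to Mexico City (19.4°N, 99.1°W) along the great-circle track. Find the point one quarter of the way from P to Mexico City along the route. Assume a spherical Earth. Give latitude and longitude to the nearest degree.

≈ 71°S, 40°W

Write both endpoints as unit vectors p₁, p₂ with components (cos φ cos λ, cos φ sin λ, sin φ).
The central angle between the endpoints is δ = arccos(p₁·p₂) ≈ 2.301 rad (131.8°).
Interpolate at f = 1/4 with slerp weights a = sin((1−f)δ)/sin δ ≈ 1.326, b = sin(fδ)/sin δ ≈ 0.730.
p = a·p₁ + b·p₂ ≈ (0.248, -0.211, -0.945); φ = arcsin(p_z) ≈ -70.97°, λ = atan2(p_y, p_x) ≈ -40.36°.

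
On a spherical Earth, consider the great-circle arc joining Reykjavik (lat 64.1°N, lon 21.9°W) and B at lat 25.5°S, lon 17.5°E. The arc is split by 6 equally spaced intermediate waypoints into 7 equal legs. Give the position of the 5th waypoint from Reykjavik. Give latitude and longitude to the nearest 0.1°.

Write both endpoints as unit vectors p₁, p₂ with components (cos φ cos λ, cos φ sin λ, sin φ).
The central angle between the endpoints is δ = arccos(p₁·p₂) ≈ 1.654 rad (94.7°).
Interpolate at f = 5/7 with slerp weights a = sin((1−f)δ)/sin δ ≈ 0.457, b = sin(fδ)/sin δ ≈ 0.928.
p = a·p₁ + b·p₂ ≈ (0.984, 0.178, 0.011); φ = arcsin(p_z) ≈ 0.64°, λ = atan2(p_y, p_x) ≈ 10.23°.

≈ lat 0.6°N, lon 10.2°E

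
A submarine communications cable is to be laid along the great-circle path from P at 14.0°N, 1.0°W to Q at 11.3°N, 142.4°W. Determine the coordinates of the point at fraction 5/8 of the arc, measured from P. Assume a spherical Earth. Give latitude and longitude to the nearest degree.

≈ 32°N, 92°W

From cos δ = sin φ₁ sin φ₂ + cos φ₁ cos φ₂ cos Δλ, the central angle is δ ≈ 2.341 rad (134.1°).
Interpolate at f = 5/8 with slerp weights a = sin((1−f)δ)/sin δ ≈ 1.072, b = sin(fδ)/sin δ ≈ 1.385.
p = a·p₁ + b·p₂ ≈ (-0.036, -0.847, 0.531); φ = arcsin(p_z) ≈ 32.05°, λ = atan2(p_y, p_x) ≈ -92.45°.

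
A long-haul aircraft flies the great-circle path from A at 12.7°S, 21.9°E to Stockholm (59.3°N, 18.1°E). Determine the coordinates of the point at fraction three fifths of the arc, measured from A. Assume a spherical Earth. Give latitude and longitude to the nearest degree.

From cos δ = sin φ₁ sin φ₂ + cos φ₁ cos φ₂ cos Δλ, the central angle is δ ≈ 1.258 rad (72.1°).
Interpolate at f = 3/5 with slerp weights a = sin((1−f)δ)/sin δ ≈ 0.507, b = sin(fδ)/sin δ ≈ 0.720.
p = a·p₁ + b·p₂ ≈ (0.808, 0.299, 0.508); φ = arcsin(p_z) ≈ 30.51°, λ = atan2(p_y, p_x) ≈ 20.28°.

≈ 31°N, 20°E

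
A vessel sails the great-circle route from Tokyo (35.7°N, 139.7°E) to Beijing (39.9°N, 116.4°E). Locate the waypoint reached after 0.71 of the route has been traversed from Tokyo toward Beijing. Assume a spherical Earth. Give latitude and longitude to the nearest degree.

Write both endpoints as unit vectors p₁, p₂ with components (cos φ cos λ, cos φ sin λ, sin φ).
The central angle between the endpoints is δ = arccos(p₁·p₂) ≈ 0.329 rad (18.8°).
Interpolate at f = 0.71 with slerp weights a = sin((1−f)δ)/sin δ ≈ 0.295, b = sin(fδ)/sin δ ≈ 0.716.
p = a·p₁ + b·p₂ ≈ (-0.427, 0.647, 0.632); φ = arcsin(p_z) ≈ 39.17°, λ = atan2(p_y, p_x) ≈ 123.42°.

≈ 39°N, 123°E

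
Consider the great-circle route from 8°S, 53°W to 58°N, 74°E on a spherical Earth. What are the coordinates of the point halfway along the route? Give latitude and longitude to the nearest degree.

≈ 42°N, 21°W

Write both endpoints as unit vectors p₁, p₂ with components (cos φ cos λ, cos φ sin λ, sin φ).
The central angle between the endpoints is δ = arccos(p₁·p₂) ≈ 2.020 rad (115.7°).
Interpolate at f = 1/2 with slerp weights a = sin((1−f)δ)/sin δ ≈ 0.940, b = sin(fδ)/sin δ ≈ 0.940.
p = a·p₁ + b·p₂ ≈ (0.697, -0.265, 0.666); φ = arcsin(p_z) ≈ 41.77°, λ = atan2(p_y, p_x) ≈ -20.77°.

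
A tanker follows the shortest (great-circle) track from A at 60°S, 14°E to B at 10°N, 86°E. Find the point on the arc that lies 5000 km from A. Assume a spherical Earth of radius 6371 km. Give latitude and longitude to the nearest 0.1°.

≈ 29.3°S, 63.4°E

From cos δ = sin φ₁ sin φ₂ + cos φ₁ cos φ₂ cos Δλ, the central angle is δ ≈ 1.569 rad (89.9°). The total great-circle distance is δ·R ≈ 1.569 × 6371 ≈ 9996 km, so the target fraction is f = 5000/9996 ≈ 0.500.
Interpolate at f ≈ 0.500 with slerp weights a = sin((1−f)δ)/sin δ ≈ 0.706, b = sin(fδ)/sin δ ≈ 0.707.
p = a·p₁ + b·p₂ ≈ (0.391, 0.780, -0.489); φ = arcsin(p_z) ≈ -29.27°, λ = atan2(p_y, p_x) ≈ 63.36°.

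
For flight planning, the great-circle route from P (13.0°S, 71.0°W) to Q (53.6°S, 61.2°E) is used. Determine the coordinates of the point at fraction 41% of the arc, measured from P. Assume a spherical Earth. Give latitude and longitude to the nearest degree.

Convert each endpoint to a unit vector on the sphere (x = cos φ cos λ, y = cos φ sin λ, z = sin φ).
The central angle between the endpoints is δ = arccos(p₁·p₂) ≈ 1.780 rad (102.0°).
Interpolate at f = 0.41 with slerp weights a = sin((1−f)δ)/sin δ ≈ 0.887, b = sin(fδ)/sin δ ≈ 0.681.
p = a·p₁ + b·p₂ ≈ (0.476, -0.463, -0.748); φ = arcsin(p_z) ≈ -48.41°, λ = atan2(p_y, p_x) ≈ -44.17°.

≈ (48°S, 44°W)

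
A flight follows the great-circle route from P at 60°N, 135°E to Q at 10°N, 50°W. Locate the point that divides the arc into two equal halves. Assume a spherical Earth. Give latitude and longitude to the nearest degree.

Convert each endpoint to a unit vector on the sphere (x = cos φ cos λ, y = cos φ sin λ, z = sin φ).
The central angle between the endpoints is δ = arccos(p₁·p₂) ≈ 1.918 rad (109.9°).
Interpolate at f = 1/2 with slerp weights a = sin((1−f)δ)/sin δ ≈ 0.870, b = sin(fδ)/sin δ ≈ 0.870.
p = a·p₁ + b·p₂ ≈ (0.243, -0.349, 0.905); φ = arcsin(p_z) ≈ 64.83°, λ = atan2(p_y, p_x) ≈ -55.12°.

≈ 65°N, 55°W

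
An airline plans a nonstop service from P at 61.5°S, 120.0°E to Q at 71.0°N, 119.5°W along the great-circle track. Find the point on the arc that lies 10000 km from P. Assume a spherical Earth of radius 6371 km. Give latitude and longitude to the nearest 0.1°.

Write both endpoints as unit vectors p₁, p₂ with components (cos φ cos λ, cos φ sin λ, sin φ).
The central angle between the endpoints is δ = arccos(p₁·p₂) ≈ 2.714 rad (155.5°). The total great-circle distance is δ·R ≈ 2.714 × 6371 ≈ 17288 km, so the target fraction is f = 10000/17288 ≈ 0.578.
Interpolate at f ≈ 0.578 with slerp weights a = sin((1−f)δ)/sin δ ≈ 2.193, b = sin(fδ)/sin δ ≈ 2.409.
p = a·p₁ + b·p₂ ≈ (-0.909, 0.224, 0.351); φ = arcsin(p_z) ≈ 20.53°, λ = atan2(p_y, p_x) ≈ 166.19°.

≈ 20.5°N, 166.2°E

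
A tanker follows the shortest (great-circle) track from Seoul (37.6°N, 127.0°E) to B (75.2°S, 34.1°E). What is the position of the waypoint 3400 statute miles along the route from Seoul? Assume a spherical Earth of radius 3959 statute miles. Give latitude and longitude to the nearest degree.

Write both endpoints as unit vectors p₁, p₂ with components (cos φ cos λ, cos φ sin λ, sin φ).
The central angle between the endpoints is δ = arccos(p₁·p₂) ≈ 2.214 rad (126.9°). The total great-circle distance is δ·R ≈ 2.214 × 3959 ≈ 8767 mi, so the target fraction is f = 3400/8767 ≈ 0.388.
Interpolate at f ≈ 0.388 with slerp weights a = sin((1−f)δ)/sin δ ≈ 1.221, b = sin(fδ)/sin δ ≈ 0.946.
p = a·p₁ + b·p₂ ≈ (-0.382, 0.908, -0.170); φ = arcsin(p_z) ≈ -9.78°, λ = atan2(p_y, p_x) ≈ 112.82°.

≈ (10°S, 113°E)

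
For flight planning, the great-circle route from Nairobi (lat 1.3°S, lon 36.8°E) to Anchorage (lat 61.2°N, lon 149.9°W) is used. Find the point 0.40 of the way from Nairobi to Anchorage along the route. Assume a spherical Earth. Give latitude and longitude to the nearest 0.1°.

≈ lat 46.5°N, lon 40.8°E

Write both endpoints as unit vectors p₁, p₂ with components (cos φ cos λ, cos φ sin λ, sin φ).
The central angle between the endpoints is δ = arccos(p₁·p₂) ≈ 2.092 rad (119.9°).
Interpolate at f = 0.40 with slerp weights a = sin((1−f)δ)/sin δ ≈ 1.096, b = sin(fδ)/sin δ ≈ 0.856.
p = a·p₁ + b·p₂ ≈ (0.521, 0.450, 0.726); φ = arcsin(p_z) ≈ 46.52°, λ = atan2(p_y, p_x) ≈ 40.81°.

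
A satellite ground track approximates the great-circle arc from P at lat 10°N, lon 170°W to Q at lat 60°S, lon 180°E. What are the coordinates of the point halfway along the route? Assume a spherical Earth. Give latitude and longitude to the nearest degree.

≈ lat 25°S, lon 173°W

Write both endpoints as unit vectors p₁, p₂ with components (cos φ cos λ, cos φ sin λ, sin φ).
The central angle between the endpoints is δ = arccos(p₁·p₂) ≈ 1.230 rad (70.5°).
Interpolate at f = 1/2 with slerp weights a = sin((1−f)δ)/sin δ ≈ 0.612, b = sin(fδ)/sin δ ≈ 0.612.
p = a·p₁ + b·p₂ ≈ (-0.900, -0.105, -0.424); φ = arcsin(p_z) ≈ -25.07°, λ = atan2(p_y, p_x) ≈ -173.36°.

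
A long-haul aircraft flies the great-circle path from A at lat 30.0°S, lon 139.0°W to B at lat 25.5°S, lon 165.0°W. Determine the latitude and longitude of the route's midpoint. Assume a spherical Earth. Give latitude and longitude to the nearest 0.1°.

Convert each endpoint to a unit vector on the sphere (x = cos φ cos λ, y = cos φ sin λ, z = sin φ).
The central angle between the endpoints is δ = arccos(p₁·p₂) ≈ 0.408 rad (23.4°).
Interpolate at f = 1/2 with slerp weights a = sin((1−f)δ)/sin δ ≈ 0.511, b = sin(fδ)/sin δ ≈ 0.511.
p = a·p₁ + b·p₂ ≈ (-0.779, -0.409, -0.475); φ = arcsin(p_z) ≈ -28.37°, λ = atan2(p_y, p_x) ≈ -152.27°.

≈ lat 28.4°S, lon 152.3°W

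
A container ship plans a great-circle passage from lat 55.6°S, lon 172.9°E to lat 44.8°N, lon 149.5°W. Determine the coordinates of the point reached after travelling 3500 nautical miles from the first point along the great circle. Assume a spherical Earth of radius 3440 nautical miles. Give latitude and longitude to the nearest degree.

The haversine formula gives a central angle δ ≈ 1.838 rad (105.3°) between the endpoints. The total great-circle distance is δ·R ≈ 1.838 × 3440 ≈ 6322 nmi, so the target fraction is f = 3500/6322 ≈ 0.554.
Interpolate at f ≈ 0.554 with slerp weights a = sin((1−f)δ)/sin δ ≈ 0.758, b = sin(fδ)/sin δ ≈ 0.882.
p = a·p₁ + b·p₂ ≈ (-0.964, -0.265, -0.004); φ = arcsin(p_z) ≈ -0.24°, λ = atan2(p_y, p_x) ≈ -164.65°.

≈ lat 0°N, lon 165°W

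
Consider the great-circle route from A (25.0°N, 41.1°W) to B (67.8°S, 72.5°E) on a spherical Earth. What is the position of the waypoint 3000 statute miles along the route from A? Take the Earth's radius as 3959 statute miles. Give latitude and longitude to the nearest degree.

From cos δ = sin φ₁ sin φ₂ + cos φ₁ cos φ₂ cos Δλ, the central angle is δ ≈ 2.127 rad (121.9°). The total great-circle distance is δ·R ≈ 2.127 × 3959 ≈ 8423 mi, so the target fraction is f = 3000/8423 ≈ 0.356.
Interpolate at f ≈ 0.356 with slerp weights a = sin((1−f)δ)/sin δ ≈ 1.154, b = sin(fδ)/sin δ ≈ 0.810.
p = a·p₁ + b·p₂ ≈ (0.880, -0.396, -0.262); φ = arcsin(p_z) ≈ -15.18°, λ = atan2(p_y, p_x) ≈ -24.22°.

≈ (15°S, 24°W)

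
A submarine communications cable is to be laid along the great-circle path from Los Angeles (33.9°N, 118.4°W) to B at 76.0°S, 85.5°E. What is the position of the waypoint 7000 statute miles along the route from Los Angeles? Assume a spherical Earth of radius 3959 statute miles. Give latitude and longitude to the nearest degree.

From cos δ = sin φ₁ sin φ₂ + cos φ₁ cos φ₂ cos Δλ, the central angle is δ ≈ 2.381 rad (136.4°). The total great-circle distance is δ·R ≈ 2.381 × 3959 ≈ 9428 mi, so the target fraction is f = 7000/9428 ≈ 0.742.
Interpolate at f ≈ 0.742 with slerp weights a = sin((1−f)δ)/sin δ ≈ 0.835, b = sin(fδ)/sin δ ≈ 1.423.
p = a·p₁ + b·p₂ ≈ (-0.303, -0.267, -0.915); φ = arcsin(p_z) ≈ -66.20°, λ = atan2(p_y, p_x) ≈ -138.62°.

≈ 66°S, 139°W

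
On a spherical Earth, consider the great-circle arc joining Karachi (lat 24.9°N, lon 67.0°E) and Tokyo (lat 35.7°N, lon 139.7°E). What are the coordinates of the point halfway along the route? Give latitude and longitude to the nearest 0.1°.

≈ lat 35.9°N, lon 101.0°E

The haversine formula gives a central angle δ ≈ 1.087 rad (62.3°) between the endpoints.
Interpolate at f = 1/2 with slerp weights a = sin((1−f)δ)/sin δ ≈ 0.584, b = sin(fδ)/sin δ ≈ 0.584.
p = a·p₁ + b·p₂ ≈ (-0.155, 0.795, 0.587); φ = arcsin(p_z) ≈ 35.94°, λ = atan2(p_y, p_x) ≈ 101.02°.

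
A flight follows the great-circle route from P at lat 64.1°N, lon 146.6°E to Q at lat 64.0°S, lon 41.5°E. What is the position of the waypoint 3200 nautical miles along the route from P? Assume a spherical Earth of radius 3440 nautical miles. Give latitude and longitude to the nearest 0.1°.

≈ lat 19.9°N, lon 101.9°E

Write both endpoints as unit vectors p₁, p₂ with components (cos φ cos λ, cos φ sin λ, sin φ).
The central angle between the endpoints is δ = arccos(p₁·p₂) ≈ 2.603 rad (149.1°). The total great-circle distance is δ·R ≈ 2.603 × 3440 ≈ 8954 nmi, so the target fraction is f = 3200/8954 ≈ 0.357.
Interpolate at f ≈ 0.357 with slerp weights a = sin((1−f)δ)/sin δ ≈ 1.939, b = sin(fδ)/sin δ ≈ 1.563.
p = a·p₁ + b·p₂ ≈ (-0.194, 0.920, 0.340); φ = arcsin(p_z) ≈ 19.86°, λ = atan2(p_y, p_x) ≈ 101.91°.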